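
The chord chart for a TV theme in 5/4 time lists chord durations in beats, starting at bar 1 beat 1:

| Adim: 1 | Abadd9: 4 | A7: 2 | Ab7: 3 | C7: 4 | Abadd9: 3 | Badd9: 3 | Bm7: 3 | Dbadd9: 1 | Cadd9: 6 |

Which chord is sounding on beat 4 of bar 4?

Beat 4 of bar 4 is beat (4−1)×5 + 4 = 19 overall.
Running totals: Adim ends at 1, Abadd9 ends at 5, A7 ends at 7, Ab7 ends at 10, C7 ends at 14, Abadd9 ends at 17, Badd9 ends at 20.
Beat 19 falls within Badd9.

Badd9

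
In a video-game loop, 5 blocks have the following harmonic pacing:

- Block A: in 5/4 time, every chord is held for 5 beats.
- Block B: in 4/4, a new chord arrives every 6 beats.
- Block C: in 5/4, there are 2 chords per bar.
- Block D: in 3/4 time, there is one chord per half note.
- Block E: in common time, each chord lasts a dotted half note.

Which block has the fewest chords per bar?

A: 5/5 = 1 chord/bar.
B: 4/6 = 2/3 chords/bar.
C: 5/2.5 = 2 chords/bar.
D: 3/2 = 1.5 chords/bar.
E: 4/3 = 4/3 chords/bar.
Slowest is B at 2/3 chords/bar.

Block B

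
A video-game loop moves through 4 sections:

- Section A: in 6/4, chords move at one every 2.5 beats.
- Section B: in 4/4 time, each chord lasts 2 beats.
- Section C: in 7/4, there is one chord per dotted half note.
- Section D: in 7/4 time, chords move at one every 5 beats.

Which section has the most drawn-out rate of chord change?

A: 6/2.5 = 2.4 chords/bar.
B: 4/2 = 2 chords/bar.
C: 7/3 = 7/3 chords/bar.
D: 7/5 = 1.4 chords/bar.
Slowest is D at 1.4 chords/bar.

Section D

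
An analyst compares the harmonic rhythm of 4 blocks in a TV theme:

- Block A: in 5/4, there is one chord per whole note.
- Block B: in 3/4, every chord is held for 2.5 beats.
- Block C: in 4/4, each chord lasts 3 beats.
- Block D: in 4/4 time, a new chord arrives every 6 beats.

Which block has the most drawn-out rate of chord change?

Block D

A: 5/4 = 1.25 chords/bar.
B: 3/2.5 = 1.2 chords/bar.
C: 4/3 = 4/3 chords/bar.
D: 4/6 = 2/3 chords/bar.
Slowest is D at 2/3 chords/bar.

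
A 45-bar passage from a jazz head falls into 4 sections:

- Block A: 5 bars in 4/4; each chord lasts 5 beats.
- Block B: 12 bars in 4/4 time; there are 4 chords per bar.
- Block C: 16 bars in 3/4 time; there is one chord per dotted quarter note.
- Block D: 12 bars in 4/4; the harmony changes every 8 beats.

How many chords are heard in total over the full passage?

90 chords

A: 5·4 = 20 beats, 20/5 = 4 chords.
B: 12·4 = 48 beats, 48/1 = 48 chords.
C: 16·3 = 48 beats, 48/1.5 = 32 chords.
D: 12·4 = 48 beats, 48/8 = 6 chords.
Total: 4 + 48 + 32 + 6 = 90.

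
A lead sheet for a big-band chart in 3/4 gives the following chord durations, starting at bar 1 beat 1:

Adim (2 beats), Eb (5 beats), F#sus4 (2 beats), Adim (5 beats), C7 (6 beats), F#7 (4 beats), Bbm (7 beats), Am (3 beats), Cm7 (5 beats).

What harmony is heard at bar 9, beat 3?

Bbm

Beat 3 of bar 9 is beat (9−1)×3 + 3 = 27 overall.
Running totals: Adim ends at 2, Eb ends at 7, F#sus4 ends at 9, Adim ends at 14, C7 ends at 20, F#7 ends at 24, Bbm ends at 31.
Beat 27 falls within Bbm.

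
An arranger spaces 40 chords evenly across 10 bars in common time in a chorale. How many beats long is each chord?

1 beat

10 bars × 4 beats/bar = 40 beats total.
40 beats ÷ 40 chords = 1 beats per chord.
(That is a quarter note.)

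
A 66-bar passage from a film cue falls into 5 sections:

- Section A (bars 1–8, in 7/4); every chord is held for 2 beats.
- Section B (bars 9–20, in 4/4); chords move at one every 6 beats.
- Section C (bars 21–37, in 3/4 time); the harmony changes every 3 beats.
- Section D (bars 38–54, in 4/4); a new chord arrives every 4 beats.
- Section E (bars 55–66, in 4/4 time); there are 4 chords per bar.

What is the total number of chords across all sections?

A: 8 bars × 7 beats = 56 beats; 2 beats/chord → 28 chords.
B: 12 bars × 4 beats = 48 beats; 6 beats/chord → 8 chords.
C: 17 bars × 3 beats = 51 beats; 3 beats/chord → 17 chords.
D: 17 bars × 4 beats = 68 beats; 4 beats/chord → 17 chords.
E: 12 bars × 4 beats = 48 beats; 1 beat/chord → 48 chords.
Total: 28 + 8 + 17 + 17 + 48 = 118.

118 chords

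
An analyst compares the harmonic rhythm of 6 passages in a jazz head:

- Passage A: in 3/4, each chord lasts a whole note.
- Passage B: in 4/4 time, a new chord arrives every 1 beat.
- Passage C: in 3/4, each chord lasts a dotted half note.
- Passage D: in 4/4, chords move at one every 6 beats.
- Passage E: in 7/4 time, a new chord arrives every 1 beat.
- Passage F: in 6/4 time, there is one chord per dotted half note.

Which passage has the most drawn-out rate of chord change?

A: 3 beats/bar ÷ 4 beats/chord = 0.75 chords/bar.
B: 4 beats/bar ÷ 1 beat/chord = 4 chords/bar.
C: 3 beats/bar ÷ 3 beats/chord = 1 chord/bar.
D: 4 beats/bar ÷ 6 beats/chord = 2/3 chords/bar.
E: 7 beats/bar ÷ 1 beat/chord = 7 chords/bar.
F: 6 beats/bar ÷ 3 beats/chord = 2 chords/bar.
Slowest is D at 2/3 chords/bar.

Passage D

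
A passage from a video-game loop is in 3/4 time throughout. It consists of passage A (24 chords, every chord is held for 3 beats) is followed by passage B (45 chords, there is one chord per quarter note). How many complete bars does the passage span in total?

A: 24 × 3 = 72 beats = 24 bars.
B: 45 × 1 = 45 beats = 15 bars.
Total: 24 + 15 = 39 bars.

39 bars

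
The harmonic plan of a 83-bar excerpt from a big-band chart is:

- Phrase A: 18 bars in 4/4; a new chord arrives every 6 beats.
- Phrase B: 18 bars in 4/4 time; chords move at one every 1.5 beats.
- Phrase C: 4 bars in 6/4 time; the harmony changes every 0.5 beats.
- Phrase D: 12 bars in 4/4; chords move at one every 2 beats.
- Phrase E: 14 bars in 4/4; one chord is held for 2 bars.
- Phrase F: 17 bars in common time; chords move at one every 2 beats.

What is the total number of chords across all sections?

A has 72 beats and chords last 6 each, so 12 chords.
B has 72 beats and chords last 1.5 each, so 48 chords.
C has 24 beats and chords last 0.5 each, so 48 chords.
D has 48 beats and chords last 2 each, so 24 chords.
E has 56 beats and chords last 8 each, so 7 chords.
F has 68 beats and chords last 2 each, so 34 chords.
Total: 12 + 48 + 48 + 24 + 7 + 34 = 173.

173 chords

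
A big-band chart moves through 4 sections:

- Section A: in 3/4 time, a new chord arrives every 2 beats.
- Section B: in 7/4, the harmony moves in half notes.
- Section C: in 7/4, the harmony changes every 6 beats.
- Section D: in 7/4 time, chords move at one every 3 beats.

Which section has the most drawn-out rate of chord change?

A: each chord is 2 beats in 3/4, so 1.5 per bar.
B: each chord is 2 beats in 7/4, so 3.5 per bar.
C: each chord is 6 beats in 7/4, so 7/6 per bar.
D: each chord is 3 beats in 7/4, so 7/3 per bar.
Slowest is C at 7/6 chords/bar.

Section C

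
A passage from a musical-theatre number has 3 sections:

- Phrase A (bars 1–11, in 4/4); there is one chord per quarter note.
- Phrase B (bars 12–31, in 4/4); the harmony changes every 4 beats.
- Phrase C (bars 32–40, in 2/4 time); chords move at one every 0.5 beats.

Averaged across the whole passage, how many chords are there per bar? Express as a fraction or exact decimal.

A: 11 bars of 4 beats is 44 beats; at 1 beat each that's 44 chords.
B: 20 bars of 4 beats is 80 beats; at 4 beats each that's 20 chords.
C: 9 bars of 2 beats is 18 beats; at 0.5 beats each that's 36 chords.
Overall: 100 chords over 40 bars → 100/40 = 2.5 chords per bar.

2.5 chords per bar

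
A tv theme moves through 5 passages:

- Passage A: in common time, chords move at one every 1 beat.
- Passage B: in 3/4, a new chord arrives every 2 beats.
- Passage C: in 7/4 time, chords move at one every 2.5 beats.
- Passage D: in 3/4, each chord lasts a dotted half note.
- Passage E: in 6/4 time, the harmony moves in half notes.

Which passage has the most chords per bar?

Passage A

A: 4/1 = 4 chords/bar.
B: 3/2 = 1.5 chords/bar.
C: 7/2.5 = 2.8 chords/bar.
D: 3/3 = 1 chord/bar.
E: 6/2 = 3 chords/bar.
Fastest is A at 4 chords/bar.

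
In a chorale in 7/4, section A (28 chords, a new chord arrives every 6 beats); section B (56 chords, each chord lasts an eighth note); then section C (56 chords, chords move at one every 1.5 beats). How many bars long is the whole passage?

A: 28 × 6 = 168 beats = 24 bars.
B: 56 × 0.5 = 28 beats = 4 bars.
C: 56 × 1.5 = 84 beats = 12 bars.
Total: 24 + 4 + 12 = 40 bars.

40 bars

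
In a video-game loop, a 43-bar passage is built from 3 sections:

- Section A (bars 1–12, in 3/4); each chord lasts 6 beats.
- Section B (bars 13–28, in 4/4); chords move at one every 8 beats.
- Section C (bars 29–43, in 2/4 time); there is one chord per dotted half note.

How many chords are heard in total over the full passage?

24 chords

A: 12 bars × 3 beats = 36 beats; 6 beats/chord → 6 chords.
B: 16 bars × 4 beats = 64 beats; 8 beats/chord → 8 chords.
C: 15 bars × 2 beats = 30 beats; 3 beats/chord → 10 chords.
Total: 6 + 8 + 10 = 24.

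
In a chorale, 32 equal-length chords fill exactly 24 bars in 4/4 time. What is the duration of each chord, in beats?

24 bars × 4 beats/bar = 96 beats total.
96 beats ÷ 32 chords = 3 beats per chord.
(That is a dotted half note.)

3 beats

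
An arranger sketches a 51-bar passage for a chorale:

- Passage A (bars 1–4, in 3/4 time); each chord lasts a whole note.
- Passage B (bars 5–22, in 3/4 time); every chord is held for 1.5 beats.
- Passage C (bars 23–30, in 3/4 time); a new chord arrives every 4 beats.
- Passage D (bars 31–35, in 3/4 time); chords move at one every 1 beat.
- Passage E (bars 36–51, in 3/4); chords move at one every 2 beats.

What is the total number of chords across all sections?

84 chords

A: 4·3 = 12 beats, 12/4 = 3 chords.
B: 18·3 = 54 beats, 54/1.5 = 36 chords.
C: 8·3 = 24 beats, 24/4 = 6 chords.
D: 5·3 = 15 beats, 15/1 = 15 chords.
E: 16·3 = 48 beats, 48/2 = 24 chords.
Total: 3 + 36 + 6 + 15 + 24 = 84.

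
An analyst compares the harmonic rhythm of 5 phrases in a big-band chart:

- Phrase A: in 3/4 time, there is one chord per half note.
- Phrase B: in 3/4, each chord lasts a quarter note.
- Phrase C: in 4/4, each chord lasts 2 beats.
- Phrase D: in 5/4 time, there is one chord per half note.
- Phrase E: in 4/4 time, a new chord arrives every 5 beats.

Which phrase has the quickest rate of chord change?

Phrase B

A: 3/2 = 1.5 chords/bar.
B: 3/1 = 3 chords/bar.
C: 4/2 = 2 chords/bar.
D: 5/2 = 2.5 chords/bar.
E: 4/5 = 0.8 chords/bar.
Fastest is B at 3 chords/bar.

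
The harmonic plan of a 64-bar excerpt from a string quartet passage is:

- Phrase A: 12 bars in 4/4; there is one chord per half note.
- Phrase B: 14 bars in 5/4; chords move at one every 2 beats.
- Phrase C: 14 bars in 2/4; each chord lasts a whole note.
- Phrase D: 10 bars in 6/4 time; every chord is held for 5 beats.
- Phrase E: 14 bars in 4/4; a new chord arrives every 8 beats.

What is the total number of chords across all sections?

85 chords

A has 48 beats and chords last 2 each, so 24 chords.
B has 70 beats and chords last 2 each, so 35 chords.
C has 28 beats and chords last 4 each, so 7 chords.
D has 60 beats and chords last 5 each, so 12 chords.
E has 56 beats and chords last 8 each, so 7 chords.
Total: 24 + 35 + 7 + 12 + 7 = 85.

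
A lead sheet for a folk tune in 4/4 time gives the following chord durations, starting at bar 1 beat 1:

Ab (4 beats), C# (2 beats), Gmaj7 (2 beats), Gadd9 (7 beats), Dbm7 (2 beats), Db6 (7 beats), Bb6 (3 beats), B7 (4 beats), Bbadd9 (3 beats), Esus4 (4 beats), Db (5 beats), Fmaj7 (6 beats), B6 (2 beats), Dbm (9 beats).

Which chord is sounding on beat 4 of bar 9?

Beat 4 of bar 9 is beat (9−1)×4 + 4 = 36 overall.
Running totals: Ab ends at 4, C# ends at 6, Gmaj7 ends at 8, Gadd9 ends at 15, Dbm7 ends at 17, Db6 ends at 24, Bb6 ends at 27, B7 ends at 31, Bbadd9 ends at 34, Esus4 ends at 38.
Beat 36 falls within Esus4.

Esus4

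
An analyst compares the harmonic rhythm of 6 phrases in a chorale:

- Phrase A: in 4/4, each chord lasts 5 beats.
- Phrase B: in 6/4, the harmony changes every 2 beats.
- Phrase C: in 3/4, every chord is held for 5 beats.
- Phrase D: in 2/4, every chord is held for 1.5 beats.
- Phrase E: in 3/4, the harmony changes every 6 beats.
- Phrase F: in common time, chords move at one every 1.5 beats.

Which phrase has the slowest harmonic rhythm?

Phrase E

A: 4 beats/bar ÷ 5 beats/chord = 0.8 chords/bar.
B: 6 beats/bar ÷ 2 beats/chord = 3 chords/bar.
C: 3 beats/bar ÷ 5 beats/chord = 0.6 chords/bar.
D: 2 beats/bar ÷ 1.5 beats/chord = 4/3 chords/bar.
E: 3 beats/bar ÷ 6 beats/chord = 0.5 chords/bar.
F: 4 beats/bar ÷ 1.5 beats/chord = 8/3 chords/bar.
Slowest is E at 0.5 chords/bar.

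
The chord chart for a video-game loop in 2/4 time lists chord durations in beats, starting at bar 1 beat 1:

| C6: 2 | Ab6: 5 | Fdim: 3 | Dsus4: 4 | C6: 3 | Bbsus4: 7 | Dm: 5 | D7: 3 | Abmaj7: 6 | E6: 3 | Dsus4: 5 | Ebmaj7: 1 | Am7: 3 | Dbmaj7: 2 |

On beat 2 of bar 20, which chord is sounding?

Beat 2 of bar 20 is beat (20−1)×2 + 2 = 40 overall.
Running totals: C6 ends at 2, Ab6 ends at 7, Fdim ends at 10, Dsus4 ends at 14, C6 ends at 17, Bbsus4 ends at 24, Dm ends at 29, D7 ends at 32, Abmaj7 ends at 38, E6 ends at 41.
Beat 40 falls within E6.

E6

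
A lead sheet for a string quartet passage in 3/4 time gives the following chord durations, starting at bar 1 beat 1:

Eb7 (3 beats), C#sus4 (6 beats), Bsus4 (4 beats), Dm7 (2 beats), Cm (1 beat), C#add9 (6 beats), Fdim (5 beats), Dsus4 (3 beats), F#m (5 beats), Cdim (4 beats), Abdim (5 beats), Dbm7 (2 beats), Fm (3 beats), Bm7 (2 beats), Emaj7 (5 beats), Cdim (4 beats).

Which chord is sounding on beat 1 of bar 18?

Beat 1 of bar 18 is beat (18−1)×3 + 1 = 52 overall.
Running totals: Eb7 ends at 3, C#sus4 ends at 9, Bsus4 ends at 13, Dm7 ends at 15, Cm ends at 16, C#add9 ends at 22, Fdim ends at 27, Dsus4 ends at 30, F#m ends at 35, Cdim ends at 39, Abdim ends at 44, Dbm7 ends at 46, Fm ends at 49, Bm7 ends at 51, Emaj7 ends at 56.
Beat 52 falls within Emaj7.

Emaj7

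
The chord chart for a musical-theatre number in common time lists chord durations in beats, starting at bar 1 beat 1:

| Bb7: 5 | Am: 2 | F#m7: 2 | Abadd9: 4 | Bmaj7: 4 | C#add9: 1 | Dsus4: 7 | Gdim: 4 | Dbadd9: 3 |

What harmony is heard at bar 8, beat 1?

Gdim

Beat 1 of bar 8 is beat (8−1)×4 + 1 = 29 overall.
Running totals: Bb7 ends at 5, Am ends at 7, F#m7 ends at 9, Abadd9 ends at 13, Bmaj7 ends at 17, C#add9 ends at 18, Dsus4 ends at 25, Gdim ends at 29.
Beat 29 falls within Gdim.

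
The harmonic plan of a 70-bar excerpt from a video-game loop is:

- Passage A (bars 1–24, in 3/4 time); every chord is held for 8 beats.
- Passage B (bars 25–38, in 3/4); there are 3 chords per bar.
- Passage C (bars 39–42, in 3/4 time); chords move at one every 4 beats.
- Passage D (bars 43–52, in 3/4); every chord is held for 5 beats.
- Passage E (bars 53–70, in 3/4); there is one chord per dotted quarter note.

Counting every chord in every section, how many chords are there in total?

A: 24·3 = 72 beats, 72/8 = 9 chords.
B: 14·3 = 42 beats, 42/1 = 42 chords.
C: 4·3 = 12 beats, 12/4 = 3 chords.
D: 10·3 = 30 beats, 30/5 = 6 chords.
E: 18·3 = 54 beats, 54/1.5 = 36 chords.
Total: 9 + 42 + 3 + 6 + 36 = 96.

96 chords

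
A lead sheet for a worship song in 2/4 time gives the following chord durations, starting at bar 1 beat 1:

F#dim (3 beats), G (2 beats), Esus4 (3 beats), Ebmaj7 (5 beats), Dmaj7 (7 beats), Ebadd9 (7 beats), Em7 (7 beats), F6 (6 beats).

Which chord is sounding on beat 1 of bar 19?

F6

Beat 1 of bar 19 is beat (19−1)×2 + 1 = 37 overall.
Running totals: F#dim ends at 3, G ends at 5, Esus4 ends at 8, Ebmaj7 ends at 13, Dmaj7 ends at 20, Ebadd9 ends at 27, Em7 ends at 34, F6 ends at 40.
Beat 37 falls within F6.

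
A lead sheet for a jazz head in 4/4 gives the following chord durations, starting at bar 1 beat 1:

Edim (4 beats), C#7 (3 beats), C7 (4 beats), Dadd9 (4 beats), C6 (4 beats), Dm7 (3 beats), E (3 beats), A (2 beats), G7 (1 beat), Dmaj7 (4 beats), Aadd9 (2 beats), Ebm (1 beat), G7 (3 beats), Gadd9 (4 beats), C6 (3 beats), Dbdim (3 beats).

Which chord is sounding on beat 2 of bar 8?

Dmaj7

Beat 2 of bar 8 is beat (8−1)×4 + 2 = 30 overall.
Running totals: Edim ends at 4, C#7 ends at 7, C7 ends at 11, Dadd9 ends at 15, C6 ends at 19, Dm7 ends at 22, E ends at 25, A ends at 27, G7 ends at 28, Dmaj7 ends at 32.
Beat 30 falls within Dmaj7.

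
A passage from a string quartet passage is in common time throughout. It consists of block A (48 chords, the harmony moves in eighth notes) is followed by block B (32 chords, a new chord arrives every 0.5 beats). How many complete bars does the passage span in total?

10 bars

A: 48 × 0.5 = 24 beats = 6 bars.
B: 32 × 0.5 = 16 beats = 4 bars.
Total: 6 + 4 = 10 bars.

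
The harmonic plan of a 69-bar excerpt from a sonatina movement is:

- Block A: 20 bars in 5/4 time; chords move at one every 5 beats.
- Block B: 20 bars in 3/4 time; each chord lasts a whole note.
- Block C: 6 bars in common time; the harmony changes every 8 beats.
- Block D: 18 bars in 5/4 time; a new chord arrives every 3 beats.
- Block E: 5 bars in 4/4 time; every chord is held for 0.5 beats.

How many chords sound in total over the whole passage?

108 chords

A has 100 beats and chords last 5 each, so 20 chords.
B has 60 beats and chords last 4 each, so 15 chords.
C has 24 beats and chords last 8 each, so 3 chords.
D has 90 beats and chords last 3 each, so 30 chords.
E has 20 beats and chords last 0.5 each, so 40 chords.
Total: 20 + 15 + 3 + 30 + 40 = 108.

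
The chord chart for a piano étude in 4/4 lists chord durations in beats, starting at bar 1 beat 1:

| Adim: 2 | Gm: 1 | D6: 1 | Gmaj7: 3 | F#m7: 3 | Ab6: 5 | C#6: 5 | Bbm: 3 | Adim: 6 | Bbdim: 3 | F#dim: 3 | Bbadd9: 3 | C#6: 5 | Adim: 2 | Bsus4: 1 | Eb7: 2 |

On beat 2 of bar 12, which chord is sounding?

Bsus4

Beat 2 of bar 12 is beat (12−1)×4 + 2 = 46 overall.
Running totals: Adim ends at 2, Gm ends at 3, D6 ends at 4, Gmaj7 ends at 7, F#m7 ends at 10, Ab6 ends at 15, C#6 ends at 20, Bbm ends at 23, Adim ends at 29, Bbdim ends at 32, F#dim ends at 35, Bbadd9 ends at 38, C#6 ends at 43, Adim ends at 45, Bsus4 ends at 46.
Beat 46 falls within Bsus4.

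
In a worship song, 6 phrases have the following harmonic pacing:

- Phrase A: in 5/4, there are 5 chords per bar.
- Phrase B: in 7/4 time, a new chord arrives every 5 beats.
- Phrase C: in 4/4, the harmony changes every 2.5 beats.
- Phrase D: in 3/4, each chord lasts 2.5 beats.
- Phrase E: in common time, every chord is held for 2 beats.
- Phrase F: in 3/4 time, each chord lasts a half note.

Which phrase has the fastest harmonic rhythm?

A: 5/1 = 5 chords/bar.
B: 7/5 = 1.4 chords/bar.
C: 4/2.5 = 1.6 chords/bar.
D: 3/2.5 = 1.2 chords/bar.
E: 4/2 = 2 chords/bar.
F: 3/2 = 1.5 chords/bar.
Fastest is A at 5 chords/bar.

Phrase A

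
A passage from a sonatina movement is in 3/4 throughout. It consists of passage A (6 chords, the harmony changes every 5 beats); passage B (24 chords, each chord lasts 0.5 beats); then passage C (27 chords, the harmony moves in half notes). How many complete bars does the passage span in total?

A: 6 × 5 = 30 beats = 10 bars.
B: 24 × 0.5 = 12 beats = 4 bars.
C: 27 × 2 = 54 beats = 18 bars.
Total: 10 + 4 + 18 = 32 bars.

32 bars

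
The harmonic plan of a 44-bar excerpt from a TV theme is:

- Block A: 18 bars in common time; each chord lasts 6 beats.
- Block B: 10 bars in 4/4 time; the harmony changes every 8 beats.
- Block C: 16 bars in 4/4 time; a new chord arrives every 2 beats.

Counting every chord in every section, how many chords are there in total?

A: 18·4 = 72 beats, 72/6 = 12 chords.
B: 10·4 = 40 beats, 40/8 = 5 chords.
C: 16·4 = 64 beats, 64/2 = 32 chords.
Total: 12 + 5 + 32 = 49.

49 chords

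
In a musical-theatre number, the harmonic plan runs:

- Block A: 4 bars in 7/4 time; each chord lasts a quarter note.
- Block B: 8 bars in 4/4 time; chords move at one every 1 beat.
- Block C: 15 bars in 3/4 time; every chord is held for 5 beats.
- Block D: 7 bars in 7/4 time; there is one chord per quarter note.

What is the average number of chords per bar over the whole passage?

59/17 chords per bar

A: 4 bars of 7 beats is 28 beats; at 1 beat each that's 28 chords.
B: 8 bars of 4 beats is 32 beats; at 1 beat each that's 32 chords.
C: 15 bars of 3 beats is 45 beats; at 5 beats each that's 9 chords.
D: 7 bars of 7 beats is 49 beats; at 1 beat each that's 49 chords.
Overall: 118 chords over 34 bars → 118/34 = 59/17 chords per bar.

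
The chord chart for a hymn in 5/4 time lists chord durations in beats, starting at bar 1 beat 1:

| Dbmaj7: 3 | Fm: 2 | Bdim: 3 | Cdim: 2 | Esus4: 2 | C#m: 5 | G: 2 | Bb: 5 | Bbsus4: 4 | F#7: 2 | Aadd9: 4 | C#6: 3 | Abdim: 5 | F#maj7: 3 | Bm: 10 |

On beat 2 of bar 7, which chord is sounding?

Beat 2 of bar 7 is beat (7−1)×5 + 2 = 32 overall.
Running totals: Dbmaj7 ends at 3, Fm ends at 5, Bdim ends at 8, Cdim ends at 10, Esus4 ends at 12, C#m ends at 17, G ends at 19, Bb ends at 24, Bbsus4 ends at 28, F#7 ends at 30, Aadd9 ends at 34.
Beat 32 falls within Aadd9.

Aadd9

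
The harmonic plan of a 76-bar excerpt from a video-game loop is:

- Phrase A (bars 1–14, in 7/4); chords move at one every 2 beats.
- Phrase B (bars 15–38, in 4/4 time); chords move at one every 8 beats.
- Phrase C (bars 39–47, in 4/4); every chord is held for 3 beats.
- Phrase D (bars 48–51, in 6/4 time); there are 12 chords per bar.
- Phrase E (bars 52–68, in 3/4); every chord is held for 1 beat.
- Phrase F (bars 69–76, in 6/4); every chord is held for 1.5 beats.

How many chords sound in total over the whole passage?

204 chords

A has 98 beats and chords last 2 each, so 49 chords.
B has 96 beats and chords last 8 each, so 12 chords.
C has 36 beats and chords last 3 each, so 12 chords.
D has 24 beats and chords last 0.5 each, so 48 chords.
E has 51 beats and chords last 1 each, so 51 chords.
F has 48 beats and chords last 1.5 each, so 32 chords.
Total: 49 + 12 + 12 + 48 + 51 + 32 = 204.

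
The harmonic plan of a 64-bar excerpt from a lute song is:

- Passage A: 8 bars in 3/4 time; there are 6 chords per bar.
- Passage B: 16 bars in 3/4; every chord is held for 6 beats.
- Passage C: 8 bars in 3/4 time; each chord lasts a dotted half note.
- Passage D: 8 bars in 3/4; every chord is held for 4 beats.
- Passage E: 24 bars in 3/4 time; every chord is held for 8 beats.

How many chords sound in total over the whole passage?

A: 8·3 = 24 beats, 24/0.5 = 48 chords.
B: 16·3 = 48 beats, 48/6 = 8 chords.
C: 8·3 = 24 beats, 24/3 = 8 chords.
D: 8·3 = 24 beats, 24/4 = 6 chords.
E: 24·3 = 72 beats, 72/8 = 9 chords.
Total: 48 + 8 + 8 + 6 + 9 = 79.

79 chords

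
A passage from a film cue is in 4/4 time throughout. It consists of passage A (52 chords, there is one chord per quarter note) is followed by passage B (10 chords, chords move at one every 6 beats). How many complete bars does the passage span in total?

28 bars

A: 52 × 1 = 52 beats = 13 bars.
B: 10 × 6 = 60 beats = 15 bars.
Total: 13 + 15 = 28 bars.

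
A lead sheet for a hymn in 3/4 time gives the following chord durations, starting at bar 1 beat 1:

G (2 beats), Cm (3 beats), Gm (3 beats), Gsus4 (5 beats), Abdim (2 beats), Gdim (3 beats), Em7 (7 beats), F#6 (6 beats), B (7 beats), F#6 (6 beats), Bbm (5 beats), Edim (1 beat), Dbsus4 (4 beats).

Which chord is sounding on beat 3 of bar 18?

Beat 3 of bar 18 is beat (18−1)×3 + 3 = 54 overall.
Running totals: G ends at 2, Cm ends at 5, Gm ends at 8, Gsus4 ends at 13, Abdim ends at 15, Gdim ends at 18, Em7 ends at 25, F#6 ends at 31, B ends at 38, F#6 ends at 44, Bbm ends at 49, Edim ends at 50, Dbsus4 ends at 54.
Beat 54 falls within Dbsus4.

Dbsus4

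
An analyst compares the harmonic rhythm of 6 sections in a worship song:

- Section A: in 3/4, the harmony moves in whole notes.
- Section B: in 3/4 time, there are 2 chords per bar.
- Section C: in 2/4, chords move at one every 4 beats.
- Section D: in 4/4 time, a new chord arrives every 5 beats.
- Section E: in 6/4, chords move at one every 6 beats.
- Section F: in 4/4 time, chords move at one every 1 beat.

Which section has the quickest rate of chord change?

Section F

A: 3/4 = 0.75 chords/bar.
B: 3/1.5 = 2 chords/bar.
C: 2/4 = 0.5 chords/bar.
D: 4/5 = 0.8 chords/bar.
E: 6/6 = 1 chord/bar.
F: 4/1 = 4 chords/bar.
Fastest is F at 4 chords/bar.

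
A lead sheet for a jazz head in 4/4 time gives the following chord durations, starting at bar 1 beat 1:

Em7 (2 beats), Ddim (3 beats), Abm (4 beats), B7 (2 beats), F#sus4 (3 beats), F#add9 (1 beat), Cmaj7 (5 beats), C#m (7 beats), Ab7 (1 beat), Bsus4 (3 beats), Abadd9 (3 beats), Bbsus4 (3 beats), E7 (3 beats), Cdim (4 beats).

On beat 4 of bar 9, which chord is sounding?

Bbsus4

Beat 4 of bar 9 is beat (9−1)×4 + 4 = 36 overall.
Running totals: Em7 ends at 2, Ddim ends at 5, Abm ends at 9, B7 ends at 11, F#sus4 ends at 14, F#add9 ends at 15, Cmaj7 ends at 20, C#m ends at 27, Ab7 ends at 28, Bsus4 ends at 31, Abadd9 ends at 34, Bbsus4 ends at 37.
Beat 36 falls within Bbsus4.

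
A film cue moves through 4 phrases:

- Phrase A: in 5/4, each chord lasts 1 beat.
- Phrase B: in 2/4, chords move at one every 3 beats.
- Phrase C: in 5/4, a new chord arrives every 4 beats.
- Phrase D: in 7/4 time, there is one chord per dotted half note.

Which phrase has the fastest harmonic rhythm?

A: each chord is 1 beat in 5/4, so 5 per bar.
B: each chord is 3 beats in 2/4, so 2/3 per bar.
C: each chord is 4 beats in 5/4, so 1.25 per bar.
D: each chord is 3 beats in 7/4, so 7/3 per bar.
Fastest is A at 5 chords/bar.

Phrase A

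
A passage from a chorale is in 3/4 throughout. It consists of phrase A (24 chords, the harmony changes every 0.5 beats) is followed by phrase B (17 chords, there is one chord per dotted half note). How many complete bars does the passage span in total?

21 bars

A: 24 × 0.5 = 12 beats = 4 bars.
B: 17 × 3 = 51 beats = 17 bars.
Total: 4 + 17 = 21 bars.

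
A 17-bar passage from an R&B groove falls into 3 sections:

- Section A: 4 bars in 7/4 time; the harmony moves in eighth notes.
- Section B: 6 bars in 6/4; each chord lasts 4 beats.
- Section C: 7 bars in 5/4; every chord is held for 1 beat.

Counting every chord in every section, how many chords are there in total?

A has 28 beats and chords last 0.5 each, so 56 chords.
B has 36 beats and chords last 4 each, so 9 chords.
C has 35 beats and chords last 1 each, so 35 chords.
Total: 56 + 9 + 35 = 100.

100 chords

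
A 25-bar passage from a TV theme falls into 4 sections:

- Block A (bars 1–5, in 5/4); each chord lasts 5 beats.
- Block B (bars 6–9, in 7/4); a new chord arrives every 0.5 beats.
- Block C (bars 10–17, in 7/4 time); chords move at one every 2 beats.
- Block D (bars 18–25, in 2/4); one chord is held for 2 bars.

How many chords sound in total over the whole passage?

93 chords

A: 5·5 = 25 beats, 25/5 = 5 chords.
B: 4·7 = 28 beats, 28/0.5 = 56 chords.
C: 8·7 = 56 beats, 56/2 = 28 chords.
D: 8·2 = 16 beats, 16/4 = 4 chords.
Total: 5 + 56 + 28 + 4 = 93.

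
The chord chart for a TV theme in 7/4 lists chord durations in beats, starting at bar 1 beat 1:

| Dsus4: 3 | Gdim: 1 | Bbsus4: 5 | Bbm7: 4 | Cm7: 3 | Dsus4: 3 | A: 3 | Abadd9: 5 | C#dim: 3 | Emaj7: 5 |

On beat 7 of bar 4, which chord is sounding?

C#dim

Beat 7 of bar 4 is beat (4−1)×7 + 7 = 28 overall.
Running totals: Dsus4 ends at 3, Gdim ends at 4, Bbsus4 ends at 9, Bbm7 ends at 13, Cm7 ends at 16, Dsus4 ends at 19, A ends at 22, Abadd9 ends at 27, C#dim ends at 30.
Beat 28 falls within C#dim.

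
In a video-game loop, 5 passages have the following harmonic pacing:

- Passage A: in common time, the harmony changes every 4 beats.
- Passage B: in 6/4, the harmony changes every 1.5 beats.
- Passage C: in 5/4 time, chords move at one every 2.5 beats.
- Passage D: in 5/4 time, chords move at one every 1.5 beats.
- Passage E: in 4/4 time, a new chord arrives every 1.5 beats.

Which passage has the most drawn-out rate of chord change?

Passage A

A: 4 beats/bar ÷ 4 beats/chord = 1 chord/bar.
B: 6 beats/bar ÷ 1.5 beats/chord = 4 chords/bar.
C: 5 beats/bar ÷ 2.5 beats/chord = 2 chords/bar.
D: 5 beats/bar ÷ 1.5 beats/chord = 10/3 chords/bar.
E: 4 beats/bar ÷ 1.5 beats/chord = 8/3 chords/bar.
Slowest is A at 1 chords/bar.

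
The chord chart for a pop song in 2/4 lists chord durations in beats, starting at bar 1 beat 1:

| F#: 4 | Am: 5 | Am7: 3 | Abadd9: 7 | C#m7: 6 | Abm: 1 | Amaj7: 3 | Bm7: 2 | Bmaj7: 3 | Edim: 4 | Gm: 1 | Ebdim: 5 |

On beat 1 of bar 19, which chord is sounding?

Beat 1 of bar 19 is beat (19−1)×2 + 1 = 37 overall.
Running totals: F# ends at 4, Am ends at 9, Am7 ends at 12, Abadd9 ends at 19, C#m7 ends at 25, Abm ends at 26, Amaj7 ends at 29, Bm7 ends at 31, Bmaj7 ends at 34, Edim ends at 38.
Beat 37 falls within Edim.

Edim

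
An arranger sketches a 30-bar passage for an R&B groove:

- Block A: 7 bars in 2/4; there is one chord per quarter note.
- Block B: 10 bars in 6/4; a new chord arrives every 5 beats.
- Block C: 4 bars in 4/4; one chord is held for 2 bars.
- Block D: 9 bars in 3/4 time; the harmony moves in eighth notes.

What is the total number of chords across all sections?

82 chords

A: 7 bars × 2 beats = 14 beats; 1 beat/chord → 14 chords.
B: 10 bars × 6 beats = 60 beats; 5 beats/chord → 12 chords.
C: 4 bars × 4 beats = 16 beats; 8 beats/chord → 2 chords.
D: 9 bars × 3 beats = 27 beats; 0.5 beats/chord → 54 chords.
Total: 14 + 12 + 2 + 54 = 82.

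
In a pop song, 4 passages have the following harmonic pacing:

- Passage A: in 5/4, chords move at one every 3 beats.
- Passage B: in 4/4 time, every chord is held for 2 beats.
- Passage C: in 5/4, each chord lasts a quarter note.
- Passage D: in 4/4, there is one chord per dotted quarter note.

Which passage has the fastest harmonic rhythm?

A: 5 beats/bar ÷ 3 beats/chord = 5/3 chords/bar.
B: 4 beats/bar ÷ 2 beats/chord = 2 chords/bar.
C: 5 beats/bar ÷ 1 beat/chord = 5 chords/bar.
D: 4 beats/bar ÷ 1.5 beats/chord = 8/3 chords/bar.
Fastest is C at 5 chords/bar.

Passage C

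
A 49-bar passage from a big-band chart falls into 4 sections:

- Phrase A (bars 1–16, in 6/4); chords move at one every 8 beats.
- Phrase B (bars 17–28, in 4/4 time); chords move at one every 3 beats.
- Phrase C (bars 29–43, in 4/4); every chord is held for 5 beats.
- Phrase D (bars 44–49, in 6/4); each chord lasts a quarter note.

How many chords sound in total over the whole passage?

A has 96 beats and chords last 8 each, so 12 chords.
B has 48 beats and chords last 3 each, so 16 chords.
C has 60 beats and chords last 5 each, so 12 chords.
D has 36 beats and chords last 1 each, so 36 chords.
Total: 12 + 16 + 12 + 36 = 76.

76 chords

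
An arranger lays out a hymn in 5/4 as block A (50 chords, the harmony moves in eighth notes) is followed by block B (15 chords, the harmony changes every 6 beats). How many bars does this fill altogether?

A: 50 × 0.5 = 25 beats = 5 bars.
B: 15 × 6 = 90 beats = 18 bars.
Total: 5 + 18 = 23 bars.

23 bars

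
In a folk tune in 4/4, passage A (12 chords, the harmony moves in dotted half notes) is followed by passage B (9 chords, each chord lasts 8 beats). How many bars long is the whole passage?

A: 12 × 3 = 36 beats = 9 bars.
B: 9 × 8 = 72 beats = 18 bars.
Total: 9 + 18 = 27 bars.

27 bars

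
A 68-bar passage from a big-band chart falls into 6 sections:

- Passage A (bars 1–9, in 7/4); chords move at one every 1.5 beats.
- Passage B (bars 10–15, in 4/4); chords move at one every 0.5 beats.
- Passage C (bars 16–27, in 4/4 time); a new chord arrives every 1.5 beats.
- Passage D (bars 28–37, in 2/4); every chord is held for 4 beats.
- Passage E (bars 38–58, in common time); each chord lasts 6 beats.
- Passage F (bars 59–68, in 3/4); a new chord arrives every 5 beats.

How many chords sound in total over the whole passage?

147 chords

A has 63 beats and chords last 1.5 each, so 42 chords.
B has 24 beats and chords last 0.5 each, so 48 chords.
C has 48 beats and chords last 1.5 each, so 32 chords.
D has 20 beats and chords last 4 each, so 5 chords.
E has 84 beats and chords last 6 each, so 14 chords.
F has 30 beats and chords last 5 each, so 6 chords.
Total: 42 + 48 + 32 + 5 + 14 + 6 = 147.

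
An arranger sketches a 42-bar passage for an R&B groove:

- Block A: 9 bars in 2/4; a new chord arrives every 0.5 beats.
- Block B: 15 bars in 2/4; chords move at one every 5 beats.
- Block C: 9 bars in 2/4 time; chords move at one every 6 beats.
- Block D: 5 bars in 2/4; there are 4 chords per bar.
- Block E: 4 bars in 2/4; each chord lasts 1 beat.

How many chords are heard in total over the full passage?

A has 18 beats and chords last 0.5 each, so 36 chords.
B has 30 beats and chords last 5 each, so 6 chords.
C has 18 beats and chords last 6 each, so 3 chords.
D has 10 beats and chords last 0.5 each, so 20 chords.
E has 8 beats and chords last 1 each, so 8 chords.
Total: 36 + 6 + 3 + 20 + 8 = 73.

73 chords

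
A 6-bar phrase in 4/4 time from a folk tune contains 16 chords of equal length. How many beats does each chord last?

6 bars × 4 beats/bar = 24 beats total.
24 beats ÷ 16 chords = 1.5 beats per chord.
(That is a dotted quarter note.)

1.5 beats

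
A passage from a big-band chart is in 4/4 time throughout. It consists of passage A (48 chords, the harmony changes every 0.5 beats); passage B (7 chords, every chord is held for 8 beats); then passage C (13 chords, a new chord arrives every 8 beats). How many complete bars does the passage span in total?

A: 48 × 0.5 = 24 beats = 6 bars.
B: 7 × 8 = 56 beats = 14 bars.
C: 13 × 8 = 104 beats = 26 bars.
Total: 6 + 14 + 26 = 46 bars.

46 bars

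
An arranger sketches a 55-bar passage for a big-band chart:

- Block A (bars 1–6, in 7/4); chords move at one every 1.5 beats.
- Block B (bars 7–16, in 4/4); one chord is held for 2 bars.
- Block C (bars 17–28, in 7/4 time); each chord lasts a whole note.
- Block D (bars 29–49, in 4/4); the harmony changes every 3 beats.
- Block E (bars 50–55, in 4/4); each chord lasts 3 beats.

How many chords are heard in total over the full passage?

A: 6·7 = 42 beats, 42/1.5 = 28 chords.
B: 10·4 = 40 beats, 40/8 = 5 chords.
C: 12·7 = 84 beats, 84/4 = 21 chords.
D: 21·4 = 84 beats, 84/3 = 28 chords.
E: 6·4 = 24 beats, 24/3 = 8 chords.
Total: 28 + 5 + 21 + 28 + 8 = 90.

90 chords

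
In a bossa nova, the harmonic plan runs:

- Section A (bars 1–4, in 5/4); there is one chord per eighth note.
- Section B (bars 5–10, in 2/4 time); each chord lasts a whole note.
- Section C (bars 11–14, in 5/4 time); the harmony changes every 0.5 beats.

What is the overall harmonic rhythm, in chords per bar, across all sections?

83/14 chords per bar

A: 4 × 5 = 20 beats ÷ 0.5 = 40 chords.
B: 6 × 2 = 12 beats ÷ 4 = 3 chords.
C: 4 × 5 = 20 beats ÷ 0.5 = 40 chords.
Overall: 83 chords over 14 bars → 83/14 = 83/14 chords per bar.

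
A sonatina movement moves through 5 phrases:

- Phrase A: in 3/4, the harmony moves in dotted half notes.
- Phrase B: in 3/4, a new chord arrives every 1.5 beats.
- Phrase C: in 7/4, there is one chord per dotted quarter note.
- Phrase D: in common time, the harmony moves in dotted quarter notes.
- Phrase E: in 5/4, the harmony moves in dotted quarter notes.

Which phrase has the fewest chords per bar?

A: 3/3 = 1 chord/bar.
B: 3/1.5 = 2 chords/bar.
C: 7/1.5 = 14/3 chords/bar.
D: 4/1.5 = 8/3 chords/bar.
E: 5/1.5 = 10/3 chords/bar.
Slowest is A at 1 chords/bar.

Phrase A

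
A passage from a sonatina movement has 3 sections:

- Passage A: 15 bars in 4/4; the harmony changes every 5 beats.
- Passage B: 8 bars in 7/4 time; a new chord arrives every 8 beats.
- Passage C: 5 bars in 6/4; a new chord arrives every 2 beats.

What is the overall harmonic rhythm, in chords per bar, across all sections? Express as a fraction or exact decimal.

A: 15 × 4 = 60 beats ÷ 5 = 12 chords.
B: 8 × 7 = 56 beats ÷ 8 = 7 chords.
C: 5 × 6 = 30 beats ÷ 2 = 15 chords.
Overall: 34 chords over 28 bars → 34/28 = 17/14 chords per bar.

17/14 chords per bar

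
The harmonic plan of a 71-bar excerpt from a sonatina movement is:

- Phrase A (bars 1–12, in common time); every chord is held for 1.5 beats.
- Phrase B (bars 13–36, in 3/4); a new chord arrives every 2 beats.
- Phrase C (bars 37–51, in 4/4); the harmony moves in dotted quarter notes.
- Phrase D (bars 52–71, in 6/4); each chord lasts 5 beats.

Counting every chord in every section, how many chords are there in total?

A has 48 beats and chords last 1.5 each, so 32 chords.
B has 72 beats and chords last 2 each, so 36 chords.
C has 60 beats and chords last 1.5 each, so 40 chords.
D has 120 beats and chords last 5 each, so 24 chords.
Total: 32 + 36 + 40 + 24 = 132.

132 chords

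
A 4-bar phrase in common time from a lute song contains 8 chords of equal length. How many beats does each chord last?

4 bars × 4 beats/bar = 16 beats total.
16 beats ÷ 8 chords = 2 beats per chord.
(That is a half note.)

2 beats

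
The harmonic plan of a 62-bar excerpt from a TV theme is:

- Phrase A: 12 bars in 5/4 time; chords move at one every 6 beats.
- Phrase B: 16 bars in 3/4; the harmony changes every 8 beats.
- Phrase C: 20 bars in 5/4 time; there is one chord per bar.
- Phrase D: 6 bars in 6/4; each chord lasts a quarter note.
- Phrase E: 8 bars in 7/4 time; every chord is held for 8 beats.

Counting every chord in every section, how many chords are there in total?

A has 60 beats and chords last 6 each, so 10 chords.
B has 48 beats and chords last 8 each, so 6 chords.
C has 100 beats and chords last 5 each, so 20 chords.
D has 36 beats and chords last 1 each, so 36 chords.
E has 56 beats and chords last 8 each, so 7 chords.
Total: 10 + 6 + 20 + 36 + 7 = 79.

79 chords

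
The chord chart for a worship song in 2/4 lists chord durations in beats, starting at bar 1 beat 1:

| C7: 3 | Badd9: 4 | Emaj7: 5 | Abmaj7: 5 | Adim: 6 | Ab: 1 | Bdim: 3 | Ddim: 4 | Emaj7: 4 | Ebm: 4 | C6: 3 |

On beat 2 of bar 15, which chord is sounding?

Beat 2 of bar 15 is beat (15−1)×2 + 2 = 30 overall.
Running totals: C7 ends at 3, Badd9 ends at 7, Emaj7 ends at 12, Abmaj7 ends at 17, Adim ends at 23, Ab ends at 24, Bdim ends at 27, Ddim ends at 31.
Beat 30 falls within Ddim.

Ddim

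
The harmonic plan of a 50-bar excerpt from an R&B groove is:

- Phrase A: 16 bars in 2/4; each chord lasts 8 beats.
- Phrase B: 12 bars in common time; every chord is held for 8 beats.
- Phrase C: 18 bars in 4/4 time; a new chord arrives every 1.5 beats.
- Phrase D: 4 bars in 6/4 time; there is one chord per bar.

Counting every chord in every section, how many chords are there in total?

A has 32 beats and chords last 8 each, so 4 chords.
B has 48 beats and chords last 8 each, so 6 chords.
C has 72 beats and chords last 1.5 each, so 48 chords.
D has 24 beats and chords last 6 each, so 4 chords.
Total: 4 + 6 + 48 + 4 = 62.

62 chords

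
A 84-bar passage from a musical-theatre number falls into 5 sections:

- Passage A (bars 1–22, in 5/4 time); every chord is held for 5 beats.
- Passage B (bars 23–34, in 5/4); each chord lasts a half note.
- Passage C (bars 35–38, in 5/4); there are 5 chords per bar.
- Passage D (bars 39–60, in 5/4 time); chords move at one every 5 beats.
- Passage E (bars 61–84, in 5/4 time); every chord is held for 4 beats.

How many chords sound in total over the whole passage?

A: 22·5 = 110 beats, 110/5 = 22 chords.
B: 12·5 = 60 beats, 60/2 = 30 chords.
C: 4·5 = 20 beats, 20/1 = 20 chords.
D: 22·5 = 110 beats, 110/5 = 22 chords.
E: 24·5 = 120 beats, 120/4 = 30 chords.
Total: 22 + 30 + 20 + 22 + 30 = 124.

124 chords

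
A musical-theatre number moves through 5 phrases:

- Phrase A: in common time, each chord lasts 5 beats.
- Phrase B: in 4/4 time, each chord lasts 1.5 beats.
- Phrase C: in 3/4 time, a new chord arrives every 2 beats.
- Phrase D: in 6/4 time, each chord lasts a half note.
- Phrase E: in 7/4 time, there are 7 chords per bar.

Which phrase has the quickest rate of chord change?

Phrase E

A: 4 beats/bar ÷ 5 beats/chord = 0.8 chords/bar.
B: 4 beats/bar ÷ 1.5 beats/chord = 8/3 chords/bar.
C: 3 beats/bar ÷ 2 beats/chord = 1.5 chords/bar.
D: 6 beats/bar ÷ 2 beats/chord = 3 chords/bar.
E: 7 beats/bar ÷ 1 beat/chord = 7 chords/bar.
Fastest is E at 7 chords/bar.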